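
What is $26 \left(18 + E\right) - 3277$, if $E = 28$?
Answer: $-2081$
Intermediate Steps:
$26 \left(18 + E\right) - 3277 = 26 \left(18 + 28\right) - 3277 = 26 \cdot 46 - 3277 = 1196 - 3277 = -2081$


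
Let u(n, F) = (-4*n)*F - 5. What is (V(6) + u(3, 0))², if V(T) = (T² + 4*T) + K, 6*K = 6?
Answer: 3136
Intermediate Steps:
K = 1 (K = (⅙)*6 = 1)
V(T) = 1 + T² + 4*T (V(T) = (T² + 4*T) + 1 = 1 + T² + 4*T)
u(n, F) = -5 - 4*F*n (u(n, F) = -4*F*n - 5 = -5 - 4*F*n)
(V(6) + u(3, 0))² = ((1 + 6² + 4*6) + (-5 - 4*0*3))² = ((1 + 36 + 24) + (-5 + 0))² = (61 - 5)² = 56² = 3136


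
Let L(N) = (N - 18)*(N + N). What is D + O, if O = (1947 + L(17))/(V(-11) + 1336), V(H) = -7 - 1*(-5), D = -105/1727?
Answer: 3163681/2303818 ≈ 1.3732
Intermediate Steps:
L(N) = 2*N*(-18 + N) (L(N) = (-18 + N)*(2*N) = 2*N*(-18 + N))
D = -105/1727 (D = -105*1/1727 = -105/1727 ≈ -0.060799)
V(H) = -2 (V(H) = -7 + 5 = -2)
O = 1913/1334 (O = (1947 + 2*17*(-18 + 17))/(-2 + 1336) = (1947 + 2*17*(-1))/1334 = (1947 - 34)*(1/1334) = 1913*(1/1334) = 1913/1334 ≈ 1.4340)
D + O = -105/1727 + 1913/1334 = 3163681/2303818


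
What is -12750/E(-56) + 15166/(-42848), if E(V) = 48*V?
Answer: 2633051/599872 ≈ 4.3894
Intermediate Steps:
-12750/E(-56) + 15166/(-42848) = -12750/(48*(-56)) + 15166/(-42848) = -12750/(-2688) + 15166*(-1/42848) = -12750*(-1/2688) - 7583/21424 = 2125/448 - 7583/21424 = 2633051/599872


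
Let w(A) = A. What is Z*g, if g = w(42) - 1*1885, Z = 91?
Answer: -167713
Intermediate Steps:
g = -1843 (g = 42 - 1*1885 = 42 - 1885 = -1843)
Z*g = 91*(-1843) = -167713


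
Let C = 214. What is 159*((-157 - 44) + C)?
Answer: 2067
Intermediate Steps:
159*((-157 - 44) + C) = 159*((-157 - 44) + 214) = 159*(-201 + 214) = 159*13 = 2067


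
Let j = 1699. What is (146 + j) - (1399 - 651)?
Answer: 1097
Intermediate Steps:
(146 + j) - (1399 - 651) = (146 + 1699) - (1399 - 651) = 1845 - 1*748 = 1845 - 748 = 1097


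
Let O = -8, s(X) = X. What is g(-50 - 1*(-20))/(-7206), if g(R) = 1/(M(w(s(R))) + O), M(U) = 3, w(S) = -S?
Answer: 1/36030 ≈ 2.7755e-5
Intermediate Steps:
g(R) = -⅕ (g(R) = 1/(3 - 8) = 1/(-5) = -⅕)
g(-50 - 1*(-20))/(-7206) = -⅕/(-7206) = -⅕*(-1/7206) = 1/36030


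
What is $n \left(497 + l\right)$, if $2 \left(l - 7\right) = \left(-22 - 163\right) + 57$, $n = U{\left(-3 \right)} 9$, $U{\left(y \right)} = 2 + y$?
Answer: $-3960$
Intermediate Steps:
$n = -9$ ($n = \left(2 - 3\right) 9 = \left(-1\right) 9 = -9$)
$l = -57$ ($l = 7 + \frac{\left(-22 - 163\right) + 57}{2} = 7 + \frac{-185 + 57}{2} = 7 + \frac{1}{2} \left(-128\right) = 7 - 64 = -57$)
$n \left(497 + l\right) = - 9 \left(497 - 57\right) = \left(-9\right) 440 = -3960$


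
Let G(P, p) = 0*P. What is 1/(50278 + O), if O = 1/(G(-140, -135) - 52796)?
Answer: 52796/2654477287 ≈ 1.9889e-5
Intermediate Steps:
G(P, p) = 0
O = -1/52796 (O = 1/(0 - 52796) = 1/(-52796) = -1/52796 ≈ -1.8941e-5)
1/(50278 + O) = 1/(50278 - 1/52796) = 1/(2654477287/52796) = 52796/2654477287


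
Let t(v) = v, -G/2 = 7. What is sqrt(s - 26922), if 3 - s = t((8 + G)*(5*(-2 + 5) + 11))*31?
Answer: I*sqrt(22083) ≈ 148.6*I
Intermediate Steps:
G = -14 (G = -2*7 = -14)
s = 4839 (s = 3 - (8 - 14)*(5*(-2 + 5) + 11)*31 = 3 - (-6*(5*3 + 11))*31 = 3 - (-6*(15 + 11))*31 = 3 - (-6*26)*31 = 3 - (-156)*31 = 3 - 1*(-4836) = 3 + 4836 = 4839)
sqrt(s - 26922) = sqrt(4839 - 26922) = sqrt(-22083) = I*sqrt(22083)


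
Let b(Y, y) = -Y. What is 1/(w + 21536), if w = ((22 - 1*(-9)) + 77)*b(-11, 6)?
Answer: 1/22724 ≈ 4.4006e-5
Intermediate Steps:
w = 1188 (w = ((22 - 1*(-9)) + 77)*(-1*(-11)) = ((22 + 9) + 77)*11 = (31 + 77)*11 = 108*11 = 1188)
1/(w + 21536) = 1/(1188 + 21536) = 1/22724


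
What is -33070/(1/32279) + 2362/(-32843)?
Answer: -35058803247152/32843 ≈ -1.0675e+9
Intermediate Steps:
-33070/(1/32279) + 2362/(-32843) = -33070/1/32279 + 2362*(-1/32843) = -33070*32279 - 2362/32843 = -1067466530 - 2362/32843 = -35058803247152/32843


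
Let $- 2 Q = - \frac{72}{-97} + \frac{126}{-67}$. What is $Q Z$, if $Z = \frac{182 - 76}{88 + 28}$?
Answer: $\frac{196047}{376942} \approx 0.5201$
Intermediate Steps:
$Q = \frac{3699}{6499}$ ($Q = - \frac{- \frac{72}{-97} + \frac{126}{-67}}{2} = - \frac{\left(-72\right) \left(- \frac{1}{97}\right) + 126 \left(- \frac{1}{67}\right)}{2} = - \frac{\frac{72}{97} - \frac{126}{67}}{2} = \left(- \frac{1}{2}\right) \left(- \frac{7398}{6499}\right) = \frac{3699}{6499} \approx 0.56916$)
$Z = \frac{53}{58}$ ($Z = \frac{106}{116} = 106 \cdot \frac{1}{116} = \frac{53}{58} \approx 0.91379$)
$Q Z = \frac{3699}{6499} \cdot \frac{53}{58} = \frac{196047}{376942}$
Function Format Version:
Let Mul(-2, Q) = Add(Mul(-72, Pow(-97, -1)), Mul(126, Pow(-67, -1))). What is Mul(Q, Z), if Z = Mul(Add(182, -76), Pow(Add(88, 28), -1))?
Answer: Rational(196047, 376942) ≈ 0.52010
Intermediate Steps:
Q = Rational(3699, 6499) (Q = Mul(Rational(-1, 2), Add(Mul(-72, Pow(-97, -1)), Mul(126, Pow(-67, -1)))) = Mul(Rational(-1, 2), Add(Mul(-72, Rational(-1, 97)), Mul(126, Rational(-1, 67)))) = Mul(Rational(-1, 2), Add(Rational(72, 97), Rational(-126, 67))) = Mul(Rational(-1, 2), Rational(-7398, 6499)) = Rational(3699, 6499) ≈ 0.56916)
Z = Rational(53, 58) (Z = Mul(106, Pow(116, -1)) = Mul(106, Rational(1, 116)) = Rational(53, 58) ≈ 0.91379)
Mul(Q, Z) = Mul(Rational(3699, 6499), Rational(53, 58)) = Rational(196047, 376942)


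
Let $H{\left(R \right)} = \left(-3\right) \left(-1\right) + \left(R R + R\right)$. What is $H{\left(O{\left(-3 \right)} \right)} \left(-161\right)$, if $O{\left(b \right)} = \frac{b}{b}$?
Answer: $-805$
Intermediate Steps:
$O{\left(b \right)} = 1$
$H{\left(R \right)} = 3 + R + R^{2}$ ($H{\left(R \right)} = 3 + \left(R^{2} + R\right) = 3 + \left(R + R^{2}\right) = 3 + R + R^{2}$)
$H{\left(O{\left(-3 \right)} \right)} \left(-161\right) = \left(3 + 1 + 1^{2}\right) \left(-161\right) = \left(3 + 1 + 1\right) \left(-161\right) = 5 \left(-161\right) = -805$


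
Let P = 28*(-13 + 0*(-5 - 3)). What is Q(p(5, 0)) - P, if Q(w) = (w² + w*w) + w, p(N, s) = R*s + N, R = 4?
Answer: 419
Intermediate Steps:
p(N, s) = N + 4*s (p(N, s) = 4*s + N = N + 4*s)
Q(w) = w + 2*w² (Q(w) = (w² + w²) + w = 2*w² + w = w + 2*w²)
P = -364 (P = 28*(-13 + 0*(-8)) = 28*(-13 + 0) = 28*(-13) = -364)
Q(p(5, 0)) - P = (5 + 4*0)*(1 + 2*(5 + 4*0)) - 1*(-364) = (5 + 0)*(1 + 2*(5 + 0)) + 364 = 5*(1 + 2*5) + 364 = 5*(1 + 10) + 364 = 5*11 + 364 = 55 + 364 = 419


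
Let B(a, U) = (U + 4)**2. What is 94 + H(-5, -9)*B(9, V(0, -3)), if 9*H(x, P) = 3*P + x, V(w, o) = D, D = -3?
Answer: 814/9 ≈ 90.444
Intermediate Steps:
V(w, o) = -3
H(x, P) = P/3 + x/9 (H(x, P) = (3*P + x)/9 = (x + 3*P)/9 = P/3 + x/9)
B(a, U) = (4 + U)**2
94 + H(-5, -9)*B(9, V(0, -3)) = 94 + ((1/3)*(-9) + (1/9)*(-5))*(4 - 3)**2 = 94 + (-3 - 5/9)*1**2 = 94 - 32/9*1 = 94 - 32/9 = 814/9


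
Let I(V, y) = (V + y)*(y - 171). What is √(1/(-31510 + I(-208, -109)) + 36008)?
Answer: 3*√524526535810/11450 ≈ 189.76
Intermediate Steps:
I(V, y) = (-171 + y)*(V + y) (I(V, y) = (V + y)*(-171 + y) = (-171 + y)*(V + y))
√(1/(-31510 + I(-208, -109)) + 36008) = √(1/(-31510 + ((-109)² - 171*(-208) - 171*(-109) - 208*(-109))) + 36008) = √(1/(-31510 + (11881 + 35568 + 18639 + 22672)) + 36008) = √(1/(-31510 + 88760) + 36008) = √(1/57250 + 36008) = √(2061458001/57250) = 3*√524526535810/11450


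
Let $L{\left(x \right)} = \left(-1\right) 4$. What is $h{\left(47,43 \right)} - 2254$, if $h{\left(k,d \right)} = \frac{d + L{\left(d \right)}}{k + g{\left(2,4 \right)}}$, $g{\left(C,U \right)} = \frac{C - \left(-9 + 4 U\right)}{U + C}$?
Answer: $- \frac{624124}{277} \approx -2253.2$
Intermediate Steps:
$L{\left(x \right)} = -4$
$g{\left(C,U \right)} = \frac{9 + C - 4 U}{C + U}$ ($g{\left(C,U \right)} = \frac{C - \left(-9 + 4 U\right)}{C + U} = \frac{9 + C - 4 U}{C + U}$)
$h{\left(k,d \right)} = \frac{-4 + d}{- \frac{5}{6} + k}$ ($h{\left(k,d \right)} = \frac{d - 4}{k + \frac{9 + 2 - 16}{2 + 4}} = \frac{-4 + d}{k + \frac{9 + 2 - 16}{6}} = \frac{-4 + d}{k + \frac{1}{6} \left(-5\right)} = \frac{-4 + d}{k - \frac{5}{6}} = \frac{-4 + d}{- \frac{5}{6} + k}$)
$h{\left(47,43 \right)} - 2254 = \frac{6 \left(-4 + 43\right)}{-5 + 6 \cdot 47} - 2254 = 6 \frac{1}{-5 + 282} \cdot 39 - 2254 = 6 \cdot \frac{1}{277} \cdot 39 - 2254 = \frac{234}{277} - 2254 = - \frac{624124}{277}$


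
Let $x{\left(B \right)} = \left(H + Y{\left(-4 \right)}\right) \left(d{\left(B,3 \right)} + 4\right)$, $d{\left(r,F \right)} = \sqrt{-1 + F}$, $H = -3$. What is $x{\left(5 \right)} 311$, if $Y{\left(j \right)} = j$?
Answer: $-8708 - 2177 \sqrt{2} \approx -11787.0$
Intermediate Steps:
$x{\left(B \right)} = -28 - 7 \sqrt{2}$ ($x{\left(B \right)} = \left(-3 - 4\right) \left(\sqrt{-1 + 3} + 4\right) = - 7 \left(\sqrt{2} + 4\right) = - 7 \left(4 + \sqrt{2}\right) = -28 - 7 \sqrt{2}$)
$x{\left(5 \right)} 311 = \left(-28 - 7 \sqrt{2}\right) 311 = -8708 - 2177 \sqrt{2}$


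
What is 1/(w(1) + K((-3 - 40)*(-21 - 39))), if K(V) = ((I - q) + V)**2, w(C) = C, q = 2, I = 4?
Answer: 1/6666725 ≈ 1.5000e-7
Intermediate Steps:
K(V) = (2 + V)**2 (K(V) = ((4 - 1*2) + V)**2 = ((4 - 2) + V)**2 = (2 + V)**2)
1/(w(1) + K((-3 - 40)*(-21 - 39))) = 1/(1 + (2 + (-3 - 40)*(-21 - 39))**2) = 1/(1 + (2 - 43*(-60))**2) = 1/(1 + (2 + 2580)**2) = 1/(1 + 2582**2) = 1/(1 + 6666724) = 1/6666725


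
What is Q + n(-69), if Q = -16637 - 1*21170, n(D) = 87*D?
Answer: -43810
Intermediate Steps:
Q = -37807 (Q = -16637 - 21170 = -37807)
Q + n(-69) = -37807 + 87*(-69) = -37807 - 6003 = -43810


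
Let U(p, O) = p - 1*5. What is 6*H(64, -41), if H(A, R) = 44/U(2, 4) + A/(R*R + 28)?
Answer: -150008/1709 ≈ -87.775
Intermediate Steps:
U(p, O) = -5 + p (U(p, O) = p - 5 = -5 + p)
H(A, R) = -44/3 + A/(28 + R²) (H(A, R) = 44/(-5 + 2) + A/(R*R + 28) = 44/(-3) + A/(R² + 28) = 44*(-⅓) + A/(28 + R²) = -44/3 + A/(28 + R²))
6*H(64, -41) = 6*((-1232 - 44*(-41)² + 3*64)/(3*(28 + (-41)²))) = 6*((-1232 - 44*1681 + 192)/(3*(28 + 1681))) = 6*((⅓)*(-1232 - 73964 + 192)/1709) = 6*((⅓)*(1/1709)*(-75004)) = 6*(-75004/5127) = -150008/1709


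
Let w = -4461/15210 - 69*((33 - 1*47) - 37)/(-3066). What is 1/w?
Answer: -1295385/1866706 ≈ -0.69394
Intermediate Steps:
w = -1866706/1295385 (w = -4461*1/15210 - 69*((33 - 47) - 37)*(-1/3066) = -1487/5070 - 69*(-14 - 37)*(-1/3066) = -1487/5070 - 69*(-51)*(-1/3066) = -1487/5070 + 3519*(-1/3066) = -1487/5070 - 1173/1022 = -1866706/1295385 ≈ -1.4410)
1/w = 1/(-1866706/1295385) = -1295385/1866706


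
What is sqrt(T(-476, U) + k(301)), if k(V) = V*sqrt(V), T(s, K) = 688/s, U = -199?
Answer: sqrt(-20468 + 4262461*sqrt(301))/119 ≈ 72.255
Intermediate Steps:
k(V) = V**(3/2)
sqrt(T(-476, U) + k(301)) = sqrt(688/(-476) + 301**(3/2)) = sqrt(688*(-1/476) + 301*sqrt(301)) = sqrt(-172/119 + 301*sqrt(301))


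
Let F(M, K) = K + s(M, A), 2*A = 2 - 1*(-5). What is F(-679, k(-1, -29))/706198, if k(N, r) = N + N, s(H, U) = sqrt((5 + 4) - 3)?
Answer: -1/353099 + sqrt(6)/706198 ≈ 6.3649e-7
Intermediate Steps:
A = 7/2 (A = (2 - 1*(-5))/2 = (2 + 5)/2 = (1/2)*7 = 7/2 ≈ 3.5000)
s(H, U) = sqrt(6) (s(H, U) = sqrt(9 - 3) = sqrt(6))
k(N, r) = 2*N
F(M, K) = K + sqrt(6)
F(-679, k(-1, -29))/706198 = (2*(-1) + sqrt(6))/706198 = (-2 + sqrt(6))*(1/706198) = -1/353099 + sqrt(6)/706198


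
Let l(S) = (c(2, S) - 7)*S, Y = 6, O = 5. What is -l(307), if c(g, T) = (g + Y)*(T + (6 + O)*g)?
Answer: -805875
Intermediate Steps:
c(g, T) = (6 + g)*(T + 11*g) (c(g, T) = (g + 6)*(T + (6 + 5)*g) = (6 + g)*(T + 11*g))
l(S) = S*(169 + 8*S) (l(S) = ((6*S + 11*2² + 66*2 + S*2) - 7)*S = ((6*S + 11*4 + 132 + 2*S) - 7)*S = ((6*S + 44 + 132 + 2*S) - 7)*S = ((176 + 8*S) - 7)*S = (169 + 8*S)*S = S*(169 + 8*S))
-l(307) = -307*(169 + 8*307) = -307*(169 + 2456) = -307*2625 = -1*805875 = -805875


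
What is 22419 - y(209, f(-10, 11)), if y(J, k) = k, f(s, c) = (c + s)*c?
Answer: 22408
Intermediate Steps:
f(s, c) = c*(c + s)
22419 - y(209, f(-10, 11)) = 22419 - 11*(11 - 10) = 22419 - 11 = 22408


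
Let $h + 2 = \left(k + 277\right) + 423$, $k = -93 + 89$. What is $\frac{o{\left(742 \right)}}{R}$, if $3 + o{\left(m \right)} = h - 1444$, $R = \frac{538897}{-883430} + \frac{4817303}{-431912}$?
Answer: $\frac{47886284279080}{748084345059} \approx 64.012$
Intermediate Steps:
$k = -4$
$R = - \frac{2244253035177}{190782009080}$ ($R = 538897 \left(- \frac{1}{883430}\right) + 4817303 \left(- \frac{1}{431912}\right) = - \frac{538897}{883430} - \frac{4817303}{431912} = - \frac{2244253035177}{190782009080} \approx -11.763$)
$h = 694$ ($h = -2 + \left(\left(-4 + 277\right) + 423\right) = -2 + \left(273 + 423\right) = -2 + 696 = 694$)
$o{\left(m \right)} = -753$ ($o{\left(m \right)} = -3 + \left(694 - 1444\right) = -3 - 750 = -753$)
$\frac{o{\left(742 \right)}}{R} = - \frac{753}{- \frac{2244253035177}{190782009080}} = \left(-753\right) \left(- \frac{190782009080}{2244253035177}\right) = \frac{47886284279080}{748084345059}$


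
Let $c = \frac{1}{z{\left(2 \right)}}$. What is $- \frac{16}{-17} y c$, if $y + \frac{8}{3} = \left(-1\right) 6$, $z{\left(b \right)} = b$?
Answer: $- \frac{208}{51} \approx -4.0784$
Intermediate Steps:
$y = - \frac{26}{3}$ ($y = - \frac{8}{3} - 6 = - \frac{26}{3} \approx -8.6667$)
$c = \frac{1}{2} \approx 0.5$
$- \frac{16}{-17} y c = - \frac{16}{-17} \left(- \frac{26}{3}\right) \frac{1}{2} = \left(-16\right) \left(- \frac{1}{17}\right) \left(- \frac{26}{3}\right) \frac{1}{2} = \frac{16}{17} \left(- \frac{26}{3}\right) \frac{1}{2} = \left(- \frac{416}{51}\right) \frac{1}{2} = - \frac{208}{51}$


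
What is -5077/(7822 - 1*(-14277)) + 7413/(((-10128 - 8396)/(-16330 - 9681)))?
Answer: 35215082929/3383156 ≈ 10409.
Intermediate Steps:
-5077/(7822 - 1*(-14277)) + 7413/(((-10128 - 8396)/(-16330 - 9681))) = -5077/(7822 + 14277) + 7413/((-18524/(-26011))) = -5077/22099 + 7413/((-18524*(-1/26011))) = -5077*1/22099 + 7413/(18524/26011) = -5077/22099 + 7413*(26011/18524) = -5077/22099 + 192819543/18524 = 35215082929/3383156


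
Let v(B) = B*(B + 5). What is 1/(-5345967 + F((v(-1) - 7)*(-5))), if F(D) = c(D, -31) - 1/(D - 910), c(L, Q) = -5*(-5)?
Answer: -855/4570780409 ≈ -1.8706e-7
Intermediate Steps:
c(L, Q) = 25
v(B) = B*(5 + B)
F(D) = 25 - 1/(-910 + D) (F(D) = 25 - 1/(D - 910) = 25 - 1/(-910 + D))
1/(-5345967 + F((v(-1) - 7)*(-5))) = 1/(-5345967 + (-22751 + 25*((-(5 - 1) - 7)*(-5)))/(-910 + (-(5 - 1) - 7)*(-5))) = 1/(-5345967 + (-22751 + 25*((-1*4 - 7)*(-5)))/(-910 + (-1*4 - 7)*(-5))) = 1/(-5345967 + (-22751 + 25*((-4 - 7)*(-5)))/(-910 + (-4 - 7)*(-5))) = 1/(-5345967 + (-22751 + 25*(-11*(-5)))/(-910 - 11*(-5))) = 1/(-5345967 + (-22751 + 25*55)/(-910 + 55)) = 1/(-5345967 + (-22751 + 1375)/(-855)) = 1/(-5345967 - 1/855*(-21376)) = 1/(-5345967 + 21376/855) = 1/(-4570780409/855) = -855/4570780409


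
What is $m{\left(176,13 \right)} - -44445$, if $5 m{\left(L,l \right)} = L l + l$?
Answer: $\frac{224526}{5} \approx 44905.0$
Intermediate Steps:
$m{\left(L,l \right)} = \frac{l}{5} + \frac{L l}{5}$ ($m{\left(L,l \right)} = \frac{L l + l}{5} = \frac{l + L l}{5} = \frac{l}{5} + \frac{L l}{5}$)
$m{\left(176,13 \right)} - -44445 = \frac{1}{5} \cdot 13 \left(1 + 176\right) - -44445 = \frac{1}{5} \cdot 13 \cdot 177 + 44445 = \frac{2301}{5} + 44445 = \frac{224526}{5}$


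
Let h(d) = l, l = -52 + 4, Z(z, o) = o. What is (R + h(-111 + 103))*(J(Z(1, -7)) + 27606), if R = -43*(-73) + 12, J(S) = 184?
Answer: 86232370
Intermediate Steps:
R = 3151 (R = 3139 + 12 = 3151)
l = -48
h(d) = -48
(R + h(-111 + 103))*(J(Z(1, -7)) + 27606) = (3151 - 48)*(184 + 27606) = 3103*27790 = 86232370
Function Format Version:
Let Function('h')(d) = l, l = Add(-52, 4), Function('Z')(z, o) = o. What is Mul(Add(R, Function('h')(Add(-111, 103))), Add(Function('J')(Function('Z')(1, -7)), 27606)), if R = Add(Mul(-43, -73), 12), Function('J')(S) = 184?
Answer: 86232370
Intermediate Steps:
R = 3151 (R = Add(3139, 12) = 3151)
l = -48
Function('h')(d) = -48
Mul(Add(R, Function('h')(Add(-111, 103))), Add(Function('J')(Function('Z')(1, -7)), 27606)) = Mul(Add(3151, -48), Add(184, 27606)) = Mul(3103, 27790) = 86232370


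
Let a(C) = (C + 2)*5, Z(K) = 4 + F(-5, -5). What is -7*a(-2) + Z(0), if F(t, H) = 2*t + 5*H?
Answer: -31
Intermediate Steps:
Z(K) = -31 (Z(K) = 4 + (2*(-5) + 5*(-5)) = 4 + (-10 - 25) = 4 - 35 = -31)
a(C) = 10 + 5*C (a(C) = (2 + C)*5 = 10 + 5*C)
-7*a(-2) + Z(0) = -7*(10 + 5*(-2)) - 31 = -7*(10 - 10) - 31 = -7*0 - 31 = 0 - 31 = -31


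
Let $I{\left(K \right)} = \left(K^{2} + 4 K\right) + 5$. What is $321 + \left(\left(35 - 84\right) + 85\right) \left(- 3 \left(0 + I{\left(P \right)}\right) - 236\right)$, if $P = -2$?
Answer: $-8283$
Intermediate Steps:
$I{\left(K \right)} = 5 + K^{2} + 4 K$
$321 + \left(\left(35 - 84\right) + 85\right) \left(- 3 \left(0 + I{\left(P \right)}\right) - 236\right) = 321 + \left(\left(35 - 84\right) + 85\right) \left(- 3 \left(0 + \left(5 + \left(-2\right)^{2} + 4 \left(-2\right)\right)\right) - 236\right) = 321 + \left(-49 + 85\right) \left(- 3 \left(0 + \left(5 + 4 - 8\right)\right) - 236\right) = 321 + 36 \left(- 3 \left(0 + 1\right) - 236\right) = 321 + 36 \left(\left(-3\right) 1 - 236\right) = 321 + 36 \left(-3 - 236\right) = 321 + 36 \left(-239\right) = 321 - 8604 = -8283$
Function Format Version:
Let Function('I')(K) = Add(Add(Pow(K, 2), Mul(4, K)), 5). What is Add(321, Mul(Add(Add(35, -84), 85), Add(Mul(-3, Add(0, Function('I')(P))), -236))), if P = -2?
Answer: -8283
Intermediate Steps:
Function('I')(K) = Add(5, Pow(K, 2), Mul(4, K))
Add(321, Mul(Add(Add(35, -84), 85), Add(Mul(-3, Add(0, Function('I')(P))), -236))) = Add(321, Mul(Add(Add(35, -84), 85), Add(Mul(-3, Add(0, Add(5, Pow(-2, 2), Mul(4, -2)))), -236))) = Add(321, Mul(Add(-49, 85), Add(Mul(-3, Add(0, Add(5, 4, -8))), -236))) = Add(321, Mul(36, Add(Mul(-3, Add(0, 1)), -236))) = Add(321, Mul(36, Add(Mul(-3, 1), -236))) = Add(321, Mul(36, Add(-3, -236))) = Add(321, Mul(36, -239)) = Add(321, -8604) = -8283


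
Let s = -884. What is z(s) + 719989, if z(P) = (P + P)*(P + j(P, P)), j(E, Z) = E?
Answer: 3845813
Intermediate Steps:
z(P) = 4*P² (z(P) = (P + P)*(P + P) = (2*P)*(2*P) = 4*P²)
z(s) + 719989 = 4*(-884)² + 719989 = 4*781456 + 719989 = 3125824 + 719989 = 3845813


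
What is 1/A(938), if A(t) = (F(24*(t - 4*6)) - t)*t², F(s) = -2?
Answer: -1/827053360 ≈ -1.2091e-9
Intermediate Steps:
A(t) = t²*(-2 - t) (A(t) = (-2 - t)*t² = t²*(-2 - t))
1/A(938) = 1/(938²*(-2 - 1*938)) = 1/(879844*(-2 - 938)) = 1/(879844*(-940)) = 1/(-827053360) = -1/827053360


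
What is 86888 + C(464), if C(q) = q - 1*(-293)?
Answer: 87645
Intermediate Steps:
C(q) = 293 + q (C(q) = q + 293 = 293 + q)
86888 + C(464) = 86888 + (293 + 464) = 86888 + 757 = 87645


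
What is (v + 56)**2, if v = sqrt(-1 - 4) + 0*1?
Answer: (56 + I*sqrt(5))**2 ≈ 3131.0 + 250.44*I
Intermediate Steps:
v = I*sqrt(5) (v = sqrt(-5) + 0 = I*sqrt(5) + 0 = I*sqrt(5) ≈ 2.2361*I)
(v + 56)**2 = (I*sqrt(5) + 56)**2 = (56 + I*sqrt(5))**2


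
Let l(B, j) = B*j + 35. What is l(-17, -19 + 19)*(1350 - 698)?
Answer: 22820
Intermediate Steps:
l(B, j) = 35 + B*j
l(-17, -19 + 19)*(1350 - 698) = (35 - 17*(-19 + 19))*(1350 - 698) = (35 - 17*0)*652 = (35 + 0)*652 = 35*652 = 22820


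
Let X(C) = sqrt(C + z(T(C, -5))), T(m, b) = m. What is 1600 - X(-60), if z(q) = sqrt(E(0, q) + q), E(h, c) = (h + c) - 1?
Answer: 1600 - sqrt(2)*(1 + 11*I)/2 ≈ 1599.3 - 7.7782*I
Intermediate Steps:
E(h, c) = -1 + c + h (E(h, c) = (c + h) - 1 = -1 + c + h)
z(q) = sqrt(-1 + 2*q) (z(q) = sqrt((-1 + q + 0) + q) = sqrt((-1 + q) + q) = sqrt(-1 + 2*q))
X(C) = sqrt(C + sqrt(-1 + 2*C))
1600 - X(-60) = 1600 - sqrt(-60 + sqrt(-1 + 2*(-60))) = 1600 - sqrt(-60 + sqrt(-1 - 120)) = 1600 - sqrt(-60 + sqrt(-121)) = 1600 - sqrt(-60 + 11*I) = 1600 - 11*sqrt(2)*(1/11 + I)/2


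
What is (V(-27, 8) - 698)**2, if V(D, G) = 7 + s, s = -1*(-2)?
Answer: 474721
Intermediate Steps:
s = 2
V(D, G) = 9 (V(D, G) = 7 + 2 = 9)
(V(-27, 8) - 698)**2 = (9 - 698)**2 = (-689)**2 = 474721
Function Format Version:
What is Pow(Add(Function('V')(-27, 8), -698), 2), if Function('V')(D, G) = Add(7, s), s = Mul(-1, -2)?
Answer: 474721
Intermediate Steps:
s = 2
Function('V')(D, G) = 9 (Function('V')(D, G) = Add(7, 2) = 9)
Pow(Add(Function('V')(-27, 8), -698), 2) = Pow(Add(9, -698), 2) = Pow(-689, 2) = 474721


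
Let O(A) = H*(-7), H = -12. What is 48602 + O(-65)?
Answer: 48686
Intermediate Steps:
O(A) = 84 (O(A) = -12*(-7) = 84)
48602 + O(-65) = 48602 + 84 = 48686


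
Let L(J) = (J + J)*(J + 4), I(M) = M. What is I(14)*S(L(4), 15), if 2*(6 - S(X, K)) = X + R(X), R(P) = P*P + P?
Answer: -29484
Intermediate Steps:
R(P) = P + P² (R(P) = P² + P = P + P²)
L(J) = 2*J*(4 + J) (L(J) = (2*J)*(4 + J) = 2*J*(4 + J))
S(X, K) = 6 - X/2 - X*(1 + X)/2 (S(X, K) = 6 - (X + X*(1 + X))/2 = 6 + (-X/2 - X*(1 + X)/2) = 6 - X/2 - X*(1 + X)/2)
I(14)*S(L(4), 15) = 14*(6 - 2*4*(4 + 4) - 64*(4 + 4)²/2) = 14*(6 - 2*4*8 - (2*4*8)²/2) = 14*(6 - 1*64 - ½*64²) = 14*(6 - 64 - ½*4096) = 14*(6 - 64 - 2048) = 14*(-2106) = -29484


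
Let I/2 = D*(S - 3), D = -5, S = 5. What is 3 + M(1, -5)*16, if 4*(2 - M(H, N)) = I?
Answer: 115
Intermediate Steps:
I = -20 (I = 2*(-5*(5 - 3)) = 2*(-5*2) = 2*(-10) = -20)
M(H, N) = 7 (M(H, N) = 2 - ¼*(-20) = 2 + 5 = 7)
3 + M(1, -5)*16 = 3 + 7*16 = 3 + 112 = 115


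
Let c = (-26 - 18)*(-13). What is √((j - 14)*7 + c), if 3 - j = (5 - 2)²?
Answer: 12*√3 ≈ 20.785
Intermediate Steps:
c = 572 (c = -44*(-13) = 572)
j = -6 (j = 3 - (5 - 2)² = 3 - 1*3² = 3 - 1*9 = 3 - 9 = -6)
√((j - 14)*7 + c) = √((-6 - 14)*7 + 572) = √(-20*7 + 572) = √(-140 + 572) = √432 = 12*√3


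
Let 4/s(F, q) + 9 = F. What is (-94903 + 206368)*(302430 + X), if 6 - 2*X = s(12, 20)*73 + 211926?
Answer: 21894103920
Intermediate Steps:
s(F, q) = 4/(-9 + F)
X = -318026/3 (X = 3 - ((4/(-9 + 12))*73 + 211926)/2 = 3 - ((4/3)*73 + 211926)/2 = 3 - (292/3 + 211926)/2 = 3 - 1/2*636070/3 = 3 - 318035/3 = -318026/3 ≈ -1.0601e+5)
(-94903 + 206368)*(302430 + X) = (-94903 + 206368)*(302430 - 318026/3) = 111465*(589264/3) = 21894103920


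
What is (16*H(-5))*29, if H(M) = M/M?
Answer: 464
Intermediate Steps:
H(M) = 1
(16*H(-5))*29 = (16*1)*29 = 16*29 = 464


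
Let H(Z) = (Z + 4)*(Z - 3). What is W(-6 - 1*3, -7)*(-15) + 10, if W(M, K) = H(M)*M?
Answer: 8110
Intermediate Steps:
H(Z) = (-3 + Z)*(4 + Z) (H(Z) = (4 + Z)*(-3 + Z) = (-3 + Z)*(4 + Z))
W(M, K) = M*(-12 + M + M**2) (W(M, K) = (-12 + M + M**2)*M = M*(-12 + M + M**2))
W(-6 - 1*3, -7)*(-15) + 10 = ((-6 - 1*3)*(-12 + (-6 - 1*3) + (-6 - 1*3)**2))*(-15) + 10 = ((-6 - 3)*(-12 + (-6 - 3) + (-6 - 3)**2))*(-15) + 10 = -9*(-12 - 9 + (-9)**2)*(-15) + 10 = -9*(-12 - 9 + 81)*(-15) + 10 = -9*60*(-15) + 10 = -540*(-15) + 10 = 8100 + 10 = 8110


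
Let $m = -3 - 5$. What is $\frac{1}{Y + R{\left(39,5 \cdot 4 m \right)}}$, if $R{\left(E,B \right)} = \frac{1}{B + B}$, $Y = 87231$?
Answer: $\frac{320}{27913919} \approx 1.1464 \cdot 10^{-5}$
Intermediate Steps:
$m = -8$ ($m = -3 - 5 = -8$)
$R{\left(E,B \right)} = \frac{1}{2 B}$
$\frac{1}{Y + R{\left(39,5 \cdot 4 m \right)}} = \frac{1}{87231 + \frac{1}{2 \cdot 5 \cdot 4 \left(-8\right)}} = \frac{1}{87231 + \frac{1}{2 \cdot 20 \left(-8\right)}} = \frac{1}{87231 + \frac{1}{2 \left(-160\right)}} = \frac{1}{87231 + \frac{1}{2} \left(- \frac{1}{160}\right)} = \frac{1}{87231 - \frac{1}{320}} = \frac{1}{\frac{27913919}{320}} = \frac{320}{27913919}$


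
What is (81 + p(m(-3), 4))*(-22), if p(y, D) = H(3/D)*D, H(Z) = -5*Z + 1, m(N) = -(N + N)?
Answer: -1540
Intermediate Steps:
m(N) = -2*N
H(Z) = 1 - 5*Z
p(y, D) = D*(1 - 15/D) (p(y, D) = (1 - 15/D)*D = D*(1 - 15/D))
(81 + p(m(-3), 4))*(-22) = (81 + (-15 + 4))*(-22) = (81 - 11)*(-22) = 70*(-22) = -1540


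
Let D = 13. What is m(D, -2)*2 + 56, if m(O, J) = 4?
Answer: 64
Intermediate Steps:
m(D, -2)*2 + 56 = 4*2 + 56 = 8 + 56 = 64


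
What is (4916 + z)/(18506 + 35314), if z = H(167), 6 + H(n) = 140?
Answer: 505/5382 ≈ 0.093831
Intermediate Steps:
H(n) = 134 (H(n) = -6 + 140 = 134)
z = 134
(4916 + z)/(18506 + 35314) = (4916 + 134)/(18506 + 35314) = 5050/53820 = 5050*(1/53820) = 505/5382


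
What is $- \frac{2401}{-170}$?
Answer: $\frac{2401}{170} \approx 14.124$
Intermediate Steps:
$- \frac{2401}{-170} = - \frac{\left(-1\right) 2401}{170} = \left(-1\right) \left(- \frac{2401}{170}\right) = \frac{2401}{170}$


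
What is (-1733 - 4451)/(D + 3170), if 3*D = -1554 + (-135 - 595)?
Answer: -9276/3613 ≈ -2.5674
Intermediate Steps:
D = -2284/3 (D = (-1554 + (-135 - 595))/3 = (-1554 - 730)/3 = (⅓)*(-2284) = -2284/3 ≈ -761.33)
(-1733 - 4451)/(D + 3170) = (-1733 - 4451)/(-2284/3 + 3170) = -6184/7226/3 = -6184*3/7226 = -9276/3613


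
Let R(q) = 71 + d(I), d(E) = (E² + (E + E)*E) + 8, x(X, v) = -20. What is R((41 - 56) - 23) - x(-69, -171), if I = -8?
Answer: 291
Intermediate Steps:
d(E) = 8 + 3*E² (d(E) = (E² + (2*E)*E) + 8 = (E² + 2*E²) + 8 = 3*E² + 8 = 8 + 3*E²)
R(q) = 271 (R(q) = 71 + (8 + 3*(-8)²) = 71 + (8 + 3*64) = 71 + (8 + 192) = 71 + 200 = 271)
R((41 - 56) - 23) - x(-69, -171) = 271 - 1*(-20) = 271 + 20 = 291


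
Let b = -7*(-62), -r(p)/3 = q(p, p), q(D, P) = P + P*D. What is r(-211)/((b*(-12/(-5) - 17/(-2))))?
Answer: -94950/3379 ≈ -28.100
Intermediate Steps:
q(D, P) = P + D*P
r(p) = -3*p*(1 + p)
b = 434
r(-211)/((b*(-12/(-5) - 17/(-2)))) = (-3*(-211)*(1 - 211))/((434*(-12/(-5) - 17/(-2)))) = (-3*(-211)*(-210))/((434*(-12*(-⅕) - 17*(-½)))) = -132930*1/(434*(12/5 + 17/2)) = -132930/(434*(109/10)) = -132930/23653/5 = -132930*5/23653 = -94950/3379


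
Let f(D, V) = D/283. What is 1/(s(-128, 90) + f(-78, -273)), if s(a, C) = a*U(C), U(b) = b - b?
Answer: -283/78 ≈ -3.6282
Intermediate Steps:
U(b) = 0
f(D, V) = D/283 (f(D, V) = D*(1/283) = D/283)
s(a, C) = 0 (s(a, C) = a*0 = 0)
1/(s(-128, 90) + f(-78, -273)) = 1/(0 + (1/283)*(-78)) = 1/(0 - 78/283) = 1/(-78/283) = -283/78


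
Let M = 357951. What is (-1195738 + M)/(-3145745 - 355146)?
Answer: 837787/3500891 ≈ 0.23931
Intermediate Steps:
(-1195738 + M)/(-3145745 - 355146) = (-1195738 + 357951)/(-3145745 - 355146) = -837787/(-3500891) = -837787*(-1/3500891) = 837787/3500891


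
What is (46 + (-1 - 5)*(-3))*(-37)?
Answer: -2368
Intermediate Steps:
(46 + (-1 - 5)*(-3))*(-37) = (46 - 6*(-3))*(-37) = (46 + 18)*(-37) = 64*(-37) = -2368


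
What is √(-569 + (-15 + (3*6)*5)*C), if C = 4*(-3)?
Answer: I*√1469 ≈ 38.328*I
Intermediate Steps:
C = -12
√(-569 + (-15 + (3*6)*5)*C) = √(-569 + (-15 + (3*6)*5)*(-12)) = √(-569 + (-15 + 18*5)*(-12)) = √(-569 + (-15 + 90)*(-12)) = √(-569 + 75*(-12)) = √(-569 - 900) = √(-1469) = I*√1469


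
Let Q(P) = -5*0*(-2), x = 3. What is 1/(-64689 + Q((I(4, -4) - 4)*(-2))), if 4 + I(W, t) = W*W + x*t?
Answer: -1/64689 ≈ -1.5459e-5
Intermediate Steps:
I(W, t) = -4 + W² + 3*t (I(W, t) = -4 + (W*W + 3*t) = -4 + (W² + 3*t) = -4 + W² + 3*t)
Q(P) = 0 (Q(P) = 0*(-2) = 0)
1/(-64689 + Q((I(4, -4) - 4)*(-2))) = 1/(-64689 + 0) = 1/(-64689) = -1/64689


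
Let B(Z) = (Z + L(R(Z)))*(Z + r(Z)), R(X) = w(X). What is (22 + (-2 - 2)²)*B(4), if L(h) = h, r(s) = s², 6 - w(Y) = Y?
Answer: 4560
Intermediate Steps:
w(Y) = 6 - Y
R(X) = 6 - X
B(Z) = 6*Z + 6*Z² (B(Z) = (Z + (6 - Z))*(Z + Z²) = 6*(Z + Z²) = 6*Z + 6*Z²)
(22 + (-2 - 2)²)*B(4) = (22 + (-2 - 2)²)*(6*4*(1 + 4)) = (22 + (-4)²)*(6*4*5) = (22 + 16)*120 = 38*120 = 4560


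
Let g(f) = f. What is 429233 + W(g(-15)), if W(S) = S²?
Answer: 429458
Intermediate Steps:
429233 + W(g(-15)) = 429233 + (-15)² = 429233 + 225 = 429458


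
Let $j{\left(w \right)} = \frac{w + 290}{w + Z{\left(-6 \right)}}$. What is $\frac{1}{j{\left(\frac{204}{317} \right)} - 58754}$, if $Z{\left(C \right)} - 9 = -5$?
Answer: $- \frac{736}{43196877} \approx -1.7038 \cdot 10^{-5}$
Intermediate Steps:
$Z{\left(C \right)} = 4$ ($Z{\left(C \right)} = 9 - 5 = 4$)
$j{\left(w \right)} = \frac{290 + w}{4 + w}$ ($j{\left(w \right)} = \frac{w + 290}{w + 4} = \frac{290 + w}{4 + w}$)
$\frac{1}{j{\left(\frac{204}{317} \right)} - 58754} = \frac{1}{\frac{290 + \frac{204}{317}}{4 + \frac{204}{317}} - 58754} = \frac{1}{\frac{1}{\frac{1472}{317}} \cdot \frac{92134}{317} - 58754} = \frac{1}{\frac{317}{1472} \cdot \frac{92134}{317} - 58754} = \frac{1}{\frac{46067}{736} - 58754} = \frac{1}{- \frac{43196877}{736}} = - \frac{736}{43196877}$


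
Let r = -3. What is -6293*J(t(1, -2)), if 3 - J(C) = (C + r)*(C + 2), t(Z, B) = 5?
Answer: 69223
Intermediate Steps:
J(C) = 3 - (-3 + C)*(2 + C) (J(C) = 3 - (C - 3)*(C + 2) = 3 - (-3 + C)*(2 + C))
-6293*J(t(1, -2)) = -6293*(9 + 5 - 1*5**2) = -6293*(9 + 5 - 1*25) = -6293*(9 + 5 - 25) = -6293*(-11) = 69223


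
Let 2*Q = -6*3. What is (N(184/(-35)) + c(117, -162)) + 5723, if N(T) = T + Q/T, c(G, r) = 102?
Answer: 37490169/6440 ≈ 5821.5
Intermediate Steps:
Q = -9 (Q = (-6*3)/2 = (1/2)*(-18) = -9)
N(T) = T - 9/T
(N(184/(-35)) + c(117, -162)) + 5723 = ((184/(-35) - 9/(184/(-35))) + 102) + 5723 = ((184*(-1/35) - 9/(184*(-1/35))) + 102) + 5723 = ((-184/35 - 9/(-184/35)) + 102) + 5723 = ((-184/35 - 9*(-35/184)) + 102) + 5723 = ((-184/35 + 315/184) + 102) + 5723 = (-22831/6440 + 102) + 5723 = 634049/6440 + 5723 = 37490169/6440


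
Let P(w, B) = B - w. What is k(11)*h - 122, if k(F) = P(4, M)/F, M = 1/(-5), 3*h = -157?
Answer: -5611/55 ≈ -102.02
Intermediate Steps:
h = -157/3 (h = (⅓)*(-157) = -157/3 ≈ -52.333)
M = -⅕ ≈ -0.20000
k(F) = -21/(5*F) (k(F) = (-⅕ - 1*4)/F = (-⅕ - 4)/F = -21/(5*F))
k(11)*h - 122 = -21/5/11*(-157/3) - 122 = -21/5*1/11*(-157/3) - 122 = -21/55*(-157/3) - 122 = 1099/55 - 122 = -5611/55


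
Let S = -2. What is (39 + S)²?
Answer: 1369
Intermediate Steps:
(39 + S)² = (39 - 2)² = 37² = 1369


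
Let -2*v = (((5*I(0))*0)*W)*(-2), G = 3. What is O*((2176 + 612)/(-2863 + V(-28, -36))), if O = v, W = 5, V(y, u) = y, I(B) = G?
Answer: 0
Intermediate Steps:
I(B) = 3
v = 0 (v = -((5*3)*0)*5*(-2)/2 = -(15*0)*5*(-2)/2 = -0*5*(-2)/2 = -0*(-2) = -½*0 = 0)
O = 0
O*((2176 + 612)/(-2863 + V(-28, -36))) = 0*((2176 + 612)/(-2863 - 28)) = 0*(2788/(-2891)) = 0*(2788*(-1/2891)) = 0*(-2788/2891) = 0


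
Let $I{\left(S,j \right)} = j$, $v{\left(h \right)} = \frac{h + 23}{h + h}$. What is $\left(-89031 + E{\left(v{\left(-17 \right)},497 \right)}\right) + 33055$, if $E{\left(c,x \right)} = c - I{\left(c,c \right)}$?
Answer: $-55976$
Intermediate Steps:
$v{\left(h \right)} = \frac{23 + h}{2 h}$
$E{\left(c,x \right)} = 0$ ($E{\left(c,x \right)} = c - c = 0$)
$\left(-89031 + E{\left(v{\left(-17 \right)},497 \right)}\right) + 33055 = \left(-89031 + 0\right) + 33055 = -89031 + 33055 = -55976$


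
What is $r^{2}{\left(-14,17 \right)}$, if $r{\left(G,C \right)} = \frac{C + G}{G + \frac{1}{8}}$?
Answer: $\frac{64}{1369} \approx 0.046749$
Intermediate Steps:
$r{\left(G,C \right)} = \frac{C + G}{\frac{1}{8} + G}$ ($r{\left(G,C \right)} = \frac{C + G}{G + \frac{1}{8}} = \frac{C + G}{\frac{1}{8} + G}$)
$r^{2}{\left(-14,17 \right)} = \left(\frac{8 \left(17 - 14\right)}{1 + 8 \left(-14\right)}\right)^{2} = \left(8 \frac{1}{1 - 112} \cdot 3\right)^{2} = \left(8 \frac{1}{-111} \cdot 3\right)^{2} = \left(8 \left(- \frac{1}{111}\right) 3\right)^{2} = \left(- \frac{8}{37}\right)^{2} = \frac{64}{1369}$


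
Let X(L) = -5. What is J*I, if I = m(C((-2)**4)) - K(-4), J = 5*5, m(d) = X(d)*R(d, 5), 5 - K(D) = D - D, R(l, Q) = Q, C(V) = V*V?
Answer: -750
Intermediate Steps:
C(V) = V**2
K(D) = 5 (K(D) = 5 - (D - D) = 5 - 1*0 = 5 + 0 = 5)
m(d) = -25 (m(d) = -5*5 = -25)
J = 25
I = -30 (I = -25 - 1*5 = -25 - 5 = -30)
J*I = 25*(-30) = -750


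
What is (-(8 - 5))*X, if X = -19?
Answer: 57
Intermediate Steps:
(-(8 - 5))*X = -(8 - 5)*(-19) = -1*3*(-19) = -3*(-19) = 57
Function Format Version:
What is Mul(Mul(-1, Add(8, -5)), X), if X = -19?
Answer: 57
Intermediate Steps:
Mul(Mul(-1, Add(8, -5)), X) = Mul(Mul(-1, Add(8, -5)), -19) = Mul(Mul(-1, 3), -19) = Mul(-3, -19) = 57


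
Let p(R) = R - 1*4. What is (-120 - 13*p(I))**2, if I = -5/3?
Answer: 19321/9 ≈ 2146.8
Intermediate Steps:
I = -5/3 (I = -5*1/3 = -5/3 ≈ -1.6667)
p(R) = -4 + R (p(R) = R - 4 = -4 + R)
(-120 - 13*p(I))**2 = (-120 - 13*(-4 - 5/3))**2 = (-120 - 13*(-17/3))**2 = (-120 + 221/3)**2 = (-139/3)**2 = 19321/9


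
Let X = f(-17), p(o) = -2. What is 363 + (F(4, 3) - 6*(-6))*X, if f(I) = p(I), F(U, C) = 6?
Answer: 279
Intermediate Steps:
f(I) = -2
X = -2
363 + (F(4, 3) - 6*(-6))*X = 363 + (6 - 6*(-6))*(-2) = 363 + (6 + 36)*(-2) = 363 + 42*(-2) = 363 - 84 = 279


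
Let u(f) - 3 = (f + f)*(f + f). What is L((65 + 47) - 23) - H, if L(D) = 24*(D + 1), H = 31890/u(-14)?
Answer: 1668030/787 ≈ 2119.5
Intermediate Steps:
u(f) = 3 + 4*f² (u(f) = 3 + (f + f)*(f + f) = 3 + (2*f)*(2*f) = 3 + 4*f²)
H = 31890/787 (H = 31890/(3 + 4*(-14)²) = 31890/(3 + 4*196) = 31890/(3 + 784) = 31890/787 ≈ 40.521)
L(D) = 24 + 24*D (L(D) = 24*(1 + D) = 24 + 24*D)
L((65 + 47) - 23) - H = (24 + 24*((65 + 47) - 23)) - 1*31890/787 = (24 + 24*(112 - 23)) - 31890/787 = (24 + 24*89) - 31890/787 = (24 + 2136) - 31890/787 = 2160 - 31890/787 = 1668030/787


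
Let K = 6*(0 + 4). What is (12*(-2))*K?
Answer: -576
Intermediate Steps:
K = 24 (K = 6*4 = 24)
(12*(-2))*K = (12*(-2))*24 = -24*24 = -576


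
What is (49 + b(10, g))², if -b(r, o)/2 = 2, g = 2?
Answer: 2025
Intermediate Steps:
b(r, o) = -4 (b(r, o) = -2*2 = -4)
(49 + b(10, g))² = (49 - 4)² = 45² = 2025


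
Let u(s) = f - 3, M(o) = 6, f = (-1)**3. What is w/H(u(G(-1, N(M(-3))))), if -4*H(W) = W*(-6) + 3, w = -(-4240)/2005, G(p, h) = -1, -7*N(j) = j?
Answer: -3392/10827 ≈ -0.31329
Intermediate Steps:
f = -1
N(j) = -j/7
u(s) = -4 (u(s) = -1 - 3 = -4)
w = 848/401 (w = -(-4240)/2005 = -2*(-424/401) = 848/401 ≈ 2.1147)
H(W) = -3/4 + 3*W/2 (H(W) = -(W*(-6) + 3)/4 = -(-6*W + 3)/4 = -(3 - 6*W)/4 = -3/4 + 3*W/2)
w/H(u(G(-1, N(M(-3))))) = 848/(401*(-3/4 + (3/2)*(-4))) = 848/(401*(-3/4 - 6)) = 848/(401*(-27/4)) = (848/401)*(-4/27) = -3392/10827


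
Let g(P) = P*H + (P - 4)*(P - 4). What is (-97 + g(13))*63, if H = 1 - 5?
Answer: -4284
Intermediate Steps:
H = -4
g(P) = (-4 + P)² - 4*P (g(P) = P*(-4) + (P - 4)*(P - 4) = -4*P + (-4 + P)*(-4 + P) = -4*P + (-4 + P)² = (-4 + P)² - 4*P)
(-97 + g(13))*63 = (-97 + ((-4 + 13)² - 4*13))*63 = (-97 + (9² - 52))*63 = (-97 + (81 - 52))*63 = (-97 + 29)*63 = -68*63 = -4284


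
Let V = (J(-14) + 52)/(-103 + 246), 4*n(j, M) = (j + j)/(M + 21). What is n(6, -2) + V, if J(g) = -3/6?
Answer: 2815/5434 ≈ 0.51803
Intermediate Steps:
J(g) = -½ (J(g) = -3*⅙ = -½)
n(j, M) = j/(2*(21 + M)) (n(j, M) = ((j + j)/(M + 21))/4 = ((2*j)/(21 + M))/4 = (2*j/(21 + M))/4 = j/(2*(21 + M)))
V = 103/286 (V = (-½ + 52)/(-103 + 246) = (103/2)/143 = (103/2)*(1/143) = 103/286 ≈ 0.36014)
n(6, -2) + V = (½)*6/(21 - 2) + 103/286 = (½)*6/19 + 103/286 = (½)*6*(1/19) + 103/286 = 3/19 + 103/286 = 2815/5434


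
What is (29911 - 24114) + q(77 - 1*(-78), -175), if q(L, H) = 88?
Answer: 5885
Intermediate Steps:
(29911 - 24114) + q(77 - 1*(-78), -175) = (29911 - 24114) + 88 = 5797 + 88 = 5885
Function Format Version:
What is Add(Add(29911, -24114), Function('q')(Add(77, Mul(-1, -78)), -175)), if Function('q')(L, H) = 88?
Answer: 5885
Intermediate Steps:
Add(Add(29911, -24114), Function('q')(Add(77, Mul(-1, -78)), -175)) = Add(Add(29911, -24114), 88) = Add(5797, 88) = 5885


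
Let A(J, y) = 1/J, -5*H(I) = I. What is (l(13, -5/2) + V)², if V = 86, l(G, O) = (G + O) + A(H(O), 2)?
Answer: 38809/4 ≈ 9702.3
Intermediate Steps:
H(I) = -I/5
l(G, O) = G + O - 5/O (l(G, O) = (G + O) + 1/(-O/5) = (G + O) - 5/O = G + O - 5/O)
(l(13, -5/2) + V)² = ((13 - 5/2 - 5/((-5/2))) + 86)² = ((13 - 5*½ - 5/((-5*½))) + 86)² = ((13 - 5/2 - 5/(-5/2)) + 86)² = ((13 - 5/2 - 5*(-⅖)) + 86)² = ((13 - 5/2 + 2) + 86)² = (25/2 + 86)² = (197/2)² = 38809/4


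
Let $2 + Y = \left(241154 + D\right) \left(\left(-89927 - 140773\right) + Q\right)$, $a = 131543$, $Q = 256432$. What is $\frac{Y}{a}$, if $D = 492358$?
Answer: $\frac{18874730782}{131543} \approx 1.4349 \cdot 10^{5}$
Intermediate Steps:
$Y = 18874730782$ ($Y = -2 + \left(241154 + 492358\right) \left(\left(-89927 - 140773\right) + 256432\right) = -2 + 733512 \left(\left(-89927 - 140773\right) + 256432\right) = -2 + 733512 \left(-230700 + 256432\right) = -2 + 733512 \cdot 25732 = -2 + 18874730784 = 18874730782$)
$\frac{Y}{a} = \frac{18874730782}{131543}$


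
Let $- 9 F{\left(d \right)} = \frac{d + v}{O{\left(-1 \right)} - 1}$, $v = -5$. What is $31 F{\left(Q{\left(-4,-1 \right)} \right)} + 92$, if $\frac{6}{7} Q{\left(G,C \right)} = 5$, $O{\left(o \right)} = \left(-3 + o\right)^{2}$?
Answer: $\frac{14873}{162} \approx 91.809$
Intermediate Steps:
$Q{\left(G,C \right)} = \frac{35}{6}$ ($Q{\left(G,C \right)} = \frac{7}{6} \cdot 5 = \frac{35}{6}$)
$F{\left(d \right)} = \frac{1}{27} - \frac{d}{135}$ ($F{\left(d \right)} = - \frac{\left(d - 5\right) \frac{1}{\left(-3 - 1\right)^{2} - 1}}{9} = - \frac{\left(-5 + d\right) \frac{1}{\left(-4\right)^{2} - 1}}{9} = - \frac{\left(-5 + d\right) \frac{1}{16 - 1}}{9} = - \frac{\left(-5 + d\right) \frac{1}{15}}{9} = - \frac{- \frac{1}{3} + \frac{d}{15}}{9} = \frac{1}{27} - \frac{d}{135}$)
$31 F{\left(Q{\left(-4,-1 \right)} \right)} + 92 = 31 \left(\frac{1}{27} - \frac{7}{162}\right) + 92 = 31 \left(- \frac{1}{162}\right) + 92 = - \frac{31}{162} + 92 = \frac{14873}{162}$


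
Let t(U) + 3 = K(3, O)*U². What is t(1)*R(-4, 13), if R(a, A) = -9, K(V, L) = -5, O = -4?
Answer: 72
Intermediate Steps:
t(U) = -3 - 5*U²
t(1)*R(-4, 13) = (-3 - 5*1²)*(-9) = (-3 - 5*1)*(-9) = (-3 - 5)*(-9) = -8*(-9) = 72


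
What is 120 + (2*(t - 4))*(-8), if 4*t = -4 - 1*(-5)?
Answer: 180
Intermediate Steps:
t = ¼ (t = (-4 - 1*(-5))/4 = (-4 + 5)/4 = (¼)*1 = ¼ ≈ 0.25000)
120 + (2*(t - 4))*(-8) = 120 + (2*(¼ - 4))*(-8) = 120 + (2*(-15/4))*(-8) = 120 - 15/2*(-8) = 120 + 60 = 180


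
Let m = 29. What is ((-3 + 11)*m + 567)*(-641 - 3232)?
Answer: -3094527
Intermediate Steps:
((-3 + 11)*m + 567)*(-641 - 3232) = ((-3 + 11)*29 + 567)*(-641 - 3232) = (8*29 + 567)*(-3873) = (232 + 567)*(-3873) = 799*(-3873) = -3094527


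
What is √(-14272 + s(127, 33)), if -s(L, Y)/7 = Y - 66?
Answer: I*√14041 ≈ 118.49*I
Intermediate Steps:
s(L, Y) = 462 - 7*Y (s(L, Y) = -7*(Y - 66) = -7*(-66 + Y) = 462 - 7*Y)
√(-14272 + s(127, 33)) = √(-14272 + (462 - 7*33)) = √(-14272 + (462 - 231)) = √(-14272 + 231) = √(-14041) = I*√14041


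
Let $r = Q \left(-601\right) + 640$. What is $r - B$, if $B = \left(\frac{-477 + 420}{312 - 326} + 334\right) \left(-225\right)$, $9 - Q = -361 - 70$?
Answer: $- \frac{2628275}{14} \approx -1.8773 \cdot 10^{5}$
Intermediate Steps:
$Q = 440$ ($Q = 9 - \left(-361 - 70\right) = 9 - -431 = 9 + 431 = 440$)
$r = -263800$ ($r = 440 \left(-601\right) + 640 = -264440 + 640 = -263800$)
$B = - \frac{1064925}{14}$ ($B = \left(- \frac{57}{-14} + 334\right) \left(-225\right) = \left(\left(-57\right) \left(- \frac{1}{14}\right) + 334\right) \left(-225\right) = \left(\frac{57}{14} + 334\right) \left(-225\right) = \frac{4733}{14} \left(-225\right) = - \frac{1064925}{14} \approx -76066.0$)
$r - B = -263800 - - \frac{1064925}{14} = -263800 + \frac{1064925}{14} = - \frac{2628275}{14}$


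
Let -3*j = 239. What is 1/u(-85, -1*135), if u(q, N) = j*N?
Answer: 1/10755 ≈ 9.2980e-5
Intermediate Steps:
j = -239/3 (j = -⅓*239 = -239/3 ≈ -79.667)
u(q, N) = -239*N/3
1/u(-85, -1*135) = 1/(-(-239)*135/3) = 1/(-239/3*(-135)) = 1/10755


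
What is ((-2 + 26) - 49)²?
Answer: 625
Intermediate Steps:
((-2 + 26) - 49)² = (24 - 49)² = (-25)² = 625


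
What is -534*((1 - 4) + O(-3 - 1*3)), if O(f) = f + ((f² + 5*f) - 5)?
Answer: 4272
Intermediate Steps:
O(f) = -5 + f² + 6*f (O(f) = f + (-5 + f² + 5*f) = -5 + f² + 6*f)
-534*((1 - 4) + O(-3 - 1*3)) = -534*((1 - 4) + (-5 + (-3 - 1*3)² + 6*(-3 - 1*3))) = -534*(-3 + (-5 + (-3 - 3)² + 6*(-3 - 3))) = -534*(-3 + (-5 + (-6)² + 6*(-6))) = -534*(-3 + (-5 + 36 - 36)) = -534*(-3 - 5) = -534*(-8) = 4272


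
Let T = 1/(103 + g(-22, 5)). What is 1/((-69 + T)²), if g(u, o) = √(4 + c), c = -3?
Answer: 10816/51480625 ≈ 0.00021010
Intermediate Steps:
g(u, o) = 1 (g(u, o) = √(4 - 3) = √1 = 1)
T = 1/104 (T = 1/(103 + 1) = 1/104 ≈ 0.0096154)
1/((-69 + T)²) = 1/((-69 + 1/104)²) = 1/((-7175/104)²) = 1/(51480625/10816) = 10816/51480625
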